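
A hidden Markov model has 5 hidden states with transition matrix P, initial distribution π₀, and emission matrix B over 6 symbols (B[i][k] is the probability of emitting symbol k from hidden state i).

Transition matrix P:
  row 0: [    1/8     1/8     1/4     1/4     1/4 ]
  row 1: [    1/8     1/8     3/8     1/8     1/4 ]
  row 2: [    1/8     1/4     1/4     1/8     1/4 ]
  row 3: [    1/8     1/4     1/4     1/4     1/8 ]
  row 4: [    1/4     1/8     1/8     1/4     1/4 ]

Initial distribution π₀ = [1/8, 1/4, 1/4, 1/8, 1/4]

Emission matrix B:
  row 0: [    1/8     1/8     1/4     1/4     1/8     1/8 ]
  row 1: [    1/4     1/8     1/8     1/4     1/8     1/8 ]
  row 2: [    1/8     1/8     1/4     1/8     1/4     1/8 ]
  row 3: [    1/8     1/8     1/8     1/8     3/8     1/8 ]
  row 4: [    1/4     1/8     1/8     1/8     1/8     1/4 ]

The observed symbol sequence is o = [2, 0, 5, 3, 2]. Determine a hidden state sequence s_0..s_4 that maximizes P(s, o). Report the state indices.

path = [2, 1, 2, 1, 2]

t=0: δ = [3.125e-02, 3.125e-02, 6.250e-02, 1.562e-02, 3.125e-02]  (obs o_0=2)
t=1: δ = [9.766e-04, 3.906e-03, 1.953e-03, 9.766e-04, 3.906e-03]  ψ = [2, 2, 2, 0, 2]  (obs o_1=0)
t=2: δ = [1.221e-04, 6.104e-05, 1.831e-04, 1.221e-04, 2.441e-04]  ψ = [4, 1, 1, 4, 1]  (obs o_2=5)
t=3: δ = [1.526e-05, 1.144e-05, 5.722e-06, 7.629e-06, 7.629e-06]  ψ = [4, 2, 2, 4, 4]  (obs o_3=3)
t=4: δ = [4.768e-07, 2.384e-07, 1.073e-06, 4.768e-07, 4.768e-07]  ψ = [0, 0, 1, 0, 0]  (obs o_4=2)
backtrack: best end state = 2; path = [2, 1, 2, 1, 2]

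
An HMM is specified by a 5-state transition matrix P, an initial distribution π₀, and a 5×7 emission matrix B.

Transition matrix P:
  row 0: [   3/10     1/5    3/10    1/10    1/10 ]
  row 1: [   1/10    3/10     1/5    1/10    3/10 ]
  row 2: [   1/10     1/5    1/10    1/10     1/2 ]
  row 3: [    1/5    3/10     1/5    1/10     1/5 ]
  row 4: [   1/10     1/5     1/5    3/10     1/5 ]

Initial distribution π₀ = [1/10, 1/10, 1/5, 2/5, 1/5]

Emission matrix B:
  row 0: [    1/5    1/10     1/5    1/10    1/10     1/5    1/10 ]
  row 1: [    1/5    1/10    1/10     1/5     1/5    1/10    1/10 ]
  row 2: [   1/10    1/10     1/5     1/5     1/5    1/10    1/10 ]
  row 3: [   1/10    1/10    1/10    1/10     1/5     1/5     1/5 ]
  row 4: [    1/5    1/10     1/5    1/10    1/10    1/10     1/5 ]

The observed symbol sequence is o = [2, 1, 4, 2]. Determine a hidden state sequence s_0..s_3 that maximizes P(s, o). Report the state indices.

path = [2, 4, 2, 4]

t=0: δ = [2.000e-02, 1.000e-02, 4.000e-02, 4.000e-02, 4.000e-02]  (obs o_0=2)
t=1: δ = [8.000e-04, 1.200e-03, 8.000e-04, 1.200e-03, 2.000e-03]  ψ = [3, 3, 3, 4, 2]  (obs o_1=1)
t=2: δ = [2.400e-05, 8.000e-05, 8.000e-05, 1.200e-04, 4.000e-05]  ψ = [0, 4, 4, 4, 2]  (obs o_2=4)
t=3: δ = [4.800e-06, 3.600e-06, 4.800e-06, 1.200e-06, 8.000e-06]  ψ = [3, 3, 3, 3, 2]  (obs o_3=2)
backtrack: best end state = 4; path = [2, 4, 2, 4]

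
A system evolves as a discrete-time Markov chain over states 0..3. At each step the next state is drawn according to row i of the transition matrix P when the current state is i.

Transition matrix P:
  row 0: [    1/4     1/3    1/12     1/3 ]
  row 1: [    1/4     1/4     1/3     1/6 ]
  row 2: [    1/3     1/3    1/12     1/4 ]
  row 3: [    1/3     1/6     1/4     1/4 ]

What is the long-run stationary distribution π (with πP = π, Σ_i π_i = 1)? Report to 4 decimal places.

Balance equations π_j = Σ_i π_i·P[i][j]:
  π_0 = 1/4·π_0 + 1/4·π_1 + 1/3·π_2 + 1/3·π_3
  π_1 = 1/3·π_0 + 1/4·π_1 + 1/3·π_2 + 1/6·π_3
  π_2 = 1/12·π_0 + 1/3·π_1 + 1/12·π_2 + 1/4·π_3
  normalize: π_0 + π_1 + π_2 + π_3 = 1
Solving the linear system gives exactly π = [287/1000, 269/1000, 77/400, 503/2000].

π = [0.2870, 0.2690, 0.1925, 0.2515]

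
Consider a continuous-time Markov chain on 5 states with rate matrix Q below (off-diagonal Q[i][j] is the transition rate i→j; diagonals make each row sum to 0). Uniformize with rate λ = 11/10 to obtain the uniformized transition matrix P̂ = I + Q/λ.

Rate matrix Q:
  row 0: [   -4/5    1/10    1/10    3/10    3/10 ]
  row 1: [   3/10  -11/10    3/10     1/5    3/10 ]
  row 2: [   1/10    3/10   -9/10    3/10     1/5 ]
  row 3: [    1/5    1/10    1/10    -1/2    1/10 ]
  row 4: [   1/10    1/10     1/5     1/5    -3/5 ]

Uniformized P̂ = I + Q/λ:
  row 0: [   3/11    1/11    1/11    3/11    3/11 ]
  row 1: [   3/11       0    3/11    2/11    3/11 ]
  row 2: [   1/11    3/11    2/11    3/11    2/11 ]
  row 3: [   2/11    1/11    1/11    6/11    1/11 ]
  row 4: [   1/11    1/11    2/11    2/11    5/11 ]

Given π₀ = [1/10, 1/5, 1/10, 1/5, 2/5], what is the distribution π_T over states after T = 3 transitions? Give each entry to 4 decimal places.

π = [0.1694, 0.1079, 0.1491, 0.3235, 0.2500]

t=0: π = [0.1000, 0.2000, 0.1000, 0.2000, 0.4000]
t=1: π = [0.1636, 0.0909, 0.1727, 0.2727, 0.3000]
t=2: π = [0.1620, 0.1140, 0.1504, 0.3116, 0.2620]
t=3: π = [0.1694, 0.1079, 0.1491, 0.3235, 0.2500]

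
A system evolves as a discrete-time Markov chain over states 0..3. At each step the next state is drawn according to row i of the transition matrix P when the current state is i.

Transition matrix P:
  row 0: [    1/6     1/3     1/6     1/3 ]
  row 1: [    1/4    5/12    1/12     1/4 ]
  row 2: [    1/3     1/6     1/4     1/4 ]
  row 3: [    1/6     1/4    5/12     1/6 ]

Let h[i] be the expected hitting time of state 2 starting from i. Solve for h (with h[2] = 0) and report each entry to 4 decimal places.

First-step conditioning: h[2] = 0; for i ≠ 2, h[i] = 1 + Σ_k P[i][k]·h[k].
  h[0] = 1 + 1/6·h[0] + 1/3·h[1] + 1/3·h[3]
  h[1] = 1 + 1/4·h[0] + 5/12·h[1] + 1/4·h[3]
  h[3] = 1 + 1/6·h[0] + 1/4·h[1] + 1/6·h[3]
Solving the 3×3 linear system over states ≠ 2 gives exactly h = [54/11, 60/11, 0, 42/11] (h[2] = 0 is the target).

h = [4.9091, 5.4545, 0.0000, 3.8182]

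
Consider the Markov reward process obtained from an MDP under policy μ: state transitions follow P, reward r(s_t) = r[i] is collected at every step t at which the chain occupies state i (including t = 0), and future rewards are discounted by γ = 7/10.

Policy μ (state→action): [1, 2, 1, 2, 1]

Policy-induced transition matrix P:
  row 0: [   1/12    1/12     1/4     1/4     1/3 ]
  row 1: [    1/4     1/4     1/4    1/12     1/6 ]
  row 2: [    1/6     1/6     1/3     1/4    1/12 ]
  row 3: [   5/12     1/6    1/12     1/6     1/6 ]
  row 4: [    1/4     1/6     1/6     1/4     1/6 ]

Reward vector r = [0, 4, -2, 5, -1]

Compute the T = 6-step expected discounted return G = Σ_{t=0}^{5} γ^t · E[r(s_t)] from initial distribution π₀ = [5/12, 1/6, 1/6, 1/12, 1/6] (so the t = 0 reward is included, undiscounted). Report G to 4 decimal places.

t=0: π = [0.4167, 0.1667, 0.1667, 0.0833, 0.1667], E[r] = 0.5833, γ^t·E[r] = 0.583333, running G = 0.583333
t=1: π = [0.1806, 0.1458, 0.2361, 0.2153, 0.2222], E[r] = 0.9653, γ^t·E[r] = 0.675694, running G = 1.259028
t=2: π = [0.2361, 0.1638, 0.2153, 0.2078, 0.1771], E[r] = 1.0862, γ^t·E[r] = 0.532251, running G = 1.791279
t=3: π = [0.2273, 0.1606, 0.2186, 0.2054, 0.1881], E[r] = 1.0443, γ^t·E[r] = 0.358201, running G = 2.149480
t=4: π = [0.2281, 0.1611, 0.2183, 0.2061, 0.1863], E[r] = 1.0520, γ^t·E[r] = 0.252593, running G = 2.402073
t=5: π = [0.2281, 0.1611, 0.2183, 0.2060, 0.1865], E[r] = 1.0511, γ^t·E[r] = 0.176653, running G = 2.578726

G = 2.5787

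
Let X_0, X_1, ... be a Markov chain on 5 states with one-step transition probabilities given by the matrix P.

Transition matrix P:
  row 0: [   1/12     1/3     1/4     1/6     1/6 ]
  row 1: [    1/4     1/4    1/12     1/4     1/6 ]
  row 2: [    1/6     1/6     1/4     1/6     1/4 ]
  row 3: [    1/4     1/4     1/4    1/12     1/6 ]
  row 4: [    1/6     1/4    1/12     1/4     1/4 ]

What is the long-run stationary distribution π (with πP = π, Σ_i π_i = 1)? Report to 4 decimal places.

π = [0.1876, 0.2510, 0.1752, 0.1884, 0.1977]

Balance equations π_j = Σ_i π_i·P[i][j]:
  π_0 = 1/12·π_0 + 1/4·π_1 + 1/6·π_2 + 1/4·π_3 + 1/6·π_4
  π_1 = 1/3·π_0 + 1/4·π_1 + 1/6·π_2 + 1/4·π_3 + 1/4·π_4
  π_2 = 1/4·π_0 + 1/12·π_1 + 1/4·π_2 + 1/4·π_3 + 1/12·π_4
  π_3 = 1/6·π_0 + 1/4·π_1 + 1/6·π_2 + 1/12·π_3 + 1/4·π_4
  normalize: π_0 + π_1 + π_2 + π_3 + π_4 = 1
Solving the linear system gives exactly π = [2081/11090, 1392/5545, 1943/11090, 2089/11090, 2193/11090].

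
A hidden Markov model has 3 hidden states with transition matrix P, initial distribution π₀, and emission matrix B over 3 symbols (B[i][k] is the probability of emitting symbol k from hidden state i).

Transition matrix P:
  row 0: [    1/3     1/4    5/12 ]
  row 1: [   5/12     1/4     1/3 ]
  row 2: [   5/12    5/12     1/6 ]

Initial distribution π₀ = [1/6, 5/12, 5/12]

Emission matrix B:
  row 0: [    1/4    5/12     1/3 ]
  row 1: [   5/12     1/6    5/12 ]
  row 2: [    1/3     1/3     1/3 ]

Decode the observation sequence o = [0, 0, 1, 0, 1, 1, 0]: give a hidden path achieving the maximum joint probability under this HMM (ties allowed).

path = [2, 1, 0, 2, 0, 2, 1]

t=0: δ = [4.167e-02, 1.736e-01, 1.389e-01]  (obs o_0=0)
t=1: δ = [1.808e-02, 2.411e-02, 1.929e-02]  ψ = [1, 2, 1]  (obs o_1=0)
t=2: δ = [4.186e-03, 1.340e-03, 2.679e-03]  ψ = [1, 2, 1]  (obs o_2=1)
t=3: δ = [3.489e-04, 4.651e-04, 5.814e-04]  ψ = [0, 2, 0]  (obs o_3=0)
t=4: δ = [1.009e-04, 4.038e-05, 5.168e-05]  ψ = [2, 2, 1]  (obs o_4=1)
t=5: δ = [1.402e-05, 4.206e-06, 1.402e-05]  ψ = [0, 0, 0]  (obs o_5=1)
t=6: δ = [1.460e-06, 2.434e-06, 1.947e-06]  ψ = [2, 2, 0]  (obs o_6=0)
backtrack: best end state = 1; path = [2, 1, 0, 2, 0, 2, 1]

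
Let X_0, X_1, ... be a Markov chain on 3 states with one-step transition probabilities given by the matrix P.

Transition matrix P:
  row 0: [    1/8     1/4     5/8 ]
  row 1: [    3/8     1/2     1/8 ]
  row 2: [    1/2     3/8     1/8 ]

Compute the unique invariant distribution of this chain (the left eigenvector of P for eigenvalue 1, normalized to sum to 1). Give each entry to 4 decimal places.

π = [0.3289, 0.3816, 0.2895]

Balance equations π_j = Σ_i π_i·P[i][j]:
  π_0 = 1/8·π_0 + 3/8·π_1 + 1/2·π_2
  π_1 = 1/4·π_0 + 1/2·π_1 + 3/8·π_2
  normalize: π_0 + π_1 + π_2 = 1
Solving the linear system gives exactly π = [25/76, 29/76, 11/38].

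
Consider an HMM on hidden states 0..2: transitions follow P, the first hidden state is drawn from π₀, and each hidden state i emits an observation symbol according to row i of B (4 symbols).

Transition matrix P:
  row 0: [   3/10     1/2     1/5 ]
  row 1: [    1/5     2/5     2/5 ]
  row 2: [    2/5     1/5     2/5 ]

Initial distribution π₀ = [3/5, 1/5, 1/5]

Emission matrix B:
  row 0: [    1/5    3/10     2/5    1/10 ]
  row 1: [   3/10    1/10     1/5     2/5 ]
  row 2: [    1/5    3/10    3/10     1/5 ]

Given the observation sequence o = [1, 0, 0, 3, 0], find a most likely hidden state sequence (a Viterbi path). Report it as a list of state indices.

path = [0, 1, 1, 1, 1]

t=0: δ = [1.800e-01, 2.000e-02, 6.000e-02]  (obs o_0=1)
t=1: δ = [1.080e-02, 2.700e-02, 7.200e-03]  ψ = [0, 0, 0]  (obs o_1=0)
t=2: δ = [1.080e-03, 3.240e-03, 2.160e-03]  ψ = [1, 1, 1]  (obs o_2=0)
t=3: δ = [8.640e-05, 5.184e-04, 2.592e-04]  ψ = [2, 1, 1]  (obs o_3=3)
t=4: δ = [2.074e-05, 6.221e-05, 4.147e-05]  ψ = [1, 1, 1]  (obs o_4=0)
backtrack: best end state = 1; path = [0, 1, 1, 1, 1]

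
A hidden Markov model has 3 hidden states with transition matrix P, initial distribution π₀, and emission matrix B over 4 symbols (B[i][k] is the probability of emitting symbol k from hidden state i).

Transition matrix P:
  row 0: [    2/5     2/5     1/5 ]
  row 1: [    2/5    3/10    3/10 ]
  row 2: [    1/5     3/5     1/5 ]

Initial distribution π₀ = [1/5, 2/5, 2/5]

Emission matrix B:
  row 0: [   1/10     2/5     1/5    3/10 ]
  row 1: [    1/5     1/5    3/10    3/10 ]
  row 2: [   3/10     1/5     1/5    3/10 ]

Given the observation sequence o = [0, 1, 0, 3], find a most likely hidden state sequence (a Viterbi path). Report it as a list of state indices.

t=0: δ = [2.000e-02, 8.000e-02, 1.200e-01]  (obs o_0=0)
t=1: δ = [1.280e-02, 1.440e-02, 4.800e-03]  ψ = [1, 2, 1]  (obs o_1=1)
t=2: δ = [5.760e-04, 1.024e-03, 1.296e-03]  ψ = [1, 0, 1]  (obs o_2=0)
t=3: δ = [1.229e-04, 2.333e-04, 9.216e-05]  ψ = [1, 2, 1]  (obs o_3=3)
backtrack: best end state = 1; path = [2, 1, 2, 1]

path = [2, 1, 2, 1]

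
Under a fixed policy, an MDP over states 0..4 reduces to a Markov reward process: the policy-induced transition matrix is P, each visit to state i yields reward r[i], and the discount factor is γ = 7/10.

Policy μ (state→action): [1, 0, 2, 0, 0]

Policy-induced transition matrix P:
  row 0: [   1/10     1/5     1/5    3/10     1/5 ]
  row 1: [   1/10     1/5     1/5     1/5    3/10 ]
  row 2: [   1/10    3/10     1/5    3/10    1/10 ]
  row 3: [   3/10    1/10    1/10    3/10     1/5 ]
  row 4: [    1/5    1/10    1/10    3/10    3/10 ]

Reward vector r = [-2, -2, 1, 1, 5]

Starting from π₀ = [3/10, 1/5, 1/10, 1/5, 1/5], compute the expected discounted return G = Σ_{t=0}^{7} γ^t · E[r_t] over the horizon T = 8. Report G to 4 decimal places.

G = 2.1980

t=0: π = [0.3000, 0.2000, 0.1000, 0.2000, 0.2000], E[r] = 0.3000, γ^t·E[r] = 0.300000, running G = 0.300000
t=1: π = [0.1600, 0.1700, 0.1600, 0.2800, 0.2300], E[r] = 0.9300, γ^t·E[r] = 0.651000, running G = 0.951000
t=2: π = [0.1790, 0.1650, 0.1490, 0.2830, 0.2240], E[r] = 0.8640, γ^t·E[r] = 0.423360, running G = 1.374360
t=3: π = [0.1790, 0.1642, 0.1493, 0.2835, 0.2240], E[r] = 0.8664, γ^t·E[r] = 0.297175, running G = 1.671535
t=4: π = [0.1791, 0.1642, 0.1493, 0.2836, 0.2239], E[r] = 0.8657, γ^t·E[r] = 0.207859, running G = 1.879395
t=5: π = [0.1791, 0.1642, 0.1493, 0.2836, 0.2239], E[r] = 0.8657, γ^t·E[r] = 0.145495, running G = 2.024889
t=6: π = [0.1791, 0.1642, 0.1493, 0.2836, 0.2239], E[r] = 0.8657, γ^t·E[r] = 0.101845, running G = 2.126735
t=7: π = [0.1791, 0.1642, 0.1493, 0.2836, 0.2239], E[r] = 0.8657, γ^t·E[r] = 0.071292, running G = 2.198027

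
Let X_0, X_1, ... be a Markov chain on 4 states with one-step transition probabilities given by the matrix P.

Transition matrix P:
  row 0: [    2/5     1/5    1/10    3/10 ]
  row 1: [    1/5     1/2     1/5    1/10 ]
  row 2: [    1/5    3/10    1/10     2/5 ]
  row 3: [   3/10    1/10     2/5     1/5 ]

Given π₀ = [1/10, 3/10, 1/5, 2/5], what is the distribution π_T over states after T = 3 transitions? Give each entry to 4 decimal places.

π = [0.2797, 0.2796, 0.2031, 0.2376]

t=0: π = [0.1000, 0.3000, 0.2000, 0.4000]
t=1: π = [0.2600, 0.2700, 0.2500, 0.2200]
t=2: π = [0.2740, 0.2840, 0.1930, 0.2490]
t=3: π = [0.2797, 0.2796, 0.2031, 0.2376]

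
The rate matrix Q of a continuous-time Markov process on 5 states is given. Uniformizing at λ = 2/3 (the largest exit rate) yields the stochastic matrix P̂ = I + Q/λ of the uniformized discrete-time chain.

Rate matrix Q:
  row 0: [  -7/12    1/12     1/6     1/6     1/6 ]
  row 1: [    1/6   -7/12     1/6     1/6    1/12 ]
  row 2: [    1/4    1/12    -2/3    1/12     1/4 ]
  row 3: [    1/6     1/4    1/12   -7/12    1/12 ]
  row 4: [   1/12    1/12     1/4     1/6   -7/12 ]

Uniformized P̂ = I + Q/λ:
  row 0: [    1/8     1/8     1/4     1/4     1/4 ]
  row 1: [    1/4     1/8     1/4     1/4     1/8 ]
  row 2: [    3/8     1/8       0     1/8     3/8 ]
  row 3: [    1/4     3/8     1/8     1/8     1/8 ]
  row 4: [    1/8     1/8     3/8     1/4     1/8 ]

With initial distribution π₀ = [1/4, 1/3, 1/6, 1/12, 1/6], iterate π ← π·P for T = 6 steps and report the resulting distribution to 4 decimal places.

π = [0.2221, 0.1750, 0.2001, 0.1999, 0.2029]

t=0: π = [0.2500, 0.3333, 0.1667, 0.0833, 0.1667]
t=1: π = [0.2188, 0.1458, 0.2188, 0.2188, 0.1979]
t=2: π = [0.2253, 0.1797, 0.1927, 0.1953, 0.2070]
t=3: π = [0.2201, 0.1738, 0.2033, 0.2015, 0.2013]
t=4: π = [0.2227, 0.1754, 0.1992, 0.1994, 0.2033]
t=5: π = [0.2216, 0.1749, 0.2007, 0.2002, 0.2026]
t=6: π = [0.2221, 0.1750, 0.2001, 0.1999, 0.2029]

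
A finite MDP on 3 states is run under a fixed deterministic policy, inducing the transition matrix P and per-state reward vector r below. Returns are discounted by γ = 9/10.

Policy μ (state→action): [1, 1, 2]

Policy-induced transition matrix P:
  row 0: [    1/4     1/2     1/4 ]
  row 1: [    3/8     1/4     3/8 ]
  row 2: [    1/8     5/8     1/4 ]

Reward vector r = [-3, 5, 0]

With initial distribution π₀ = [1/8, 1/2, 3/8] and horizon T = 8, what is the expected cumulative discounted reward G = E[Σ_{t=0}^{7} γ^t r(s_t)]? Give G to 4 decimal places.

G = 8.4614

t=0: π = [0.1250, 0.5000, 0.3750], E[r] = 2.1250, γ^t·E[r] = 2.125000, running G = 2.125000
t=1: π = [0.2656, 0.4219, 0.3125], E[r] = 1.3125, γ^t·E[r] = 1.181250, running G = 3.306250
t=2: π = [0.2637, 0.4336, 0.3027], E[r] = 1.3770, γ^t·E[r] = 1.115332, running G = 4.421582
t=3: π = [0.2664, 0.4294, 0.3042], E[r] = 1.3481, γ^t·E[r] = 0.982797, running G = 5.404379
t=4: π = [0.2657, 0.4307, 0.3037], E[r] = 1.3564, γ^t·E[r] = 0.889904, running G = 6.294283
t=5: π = [0.2659, 0.4303, 0.3038], E[r] = 1.3539, γ^t·E[r] = 0.799436, running G = 7.093719
t=6: π = [0.2658, 0.4304, 0.3038], E[r] = 1.3546, γ^t·E[r] = 0.719893, running G = 7.813612
t=7: π = [0.2658, 0.4304, 0.3038], E[r] = 1.3544, γ^t·E[r] = 0.647795, running G = 8.461406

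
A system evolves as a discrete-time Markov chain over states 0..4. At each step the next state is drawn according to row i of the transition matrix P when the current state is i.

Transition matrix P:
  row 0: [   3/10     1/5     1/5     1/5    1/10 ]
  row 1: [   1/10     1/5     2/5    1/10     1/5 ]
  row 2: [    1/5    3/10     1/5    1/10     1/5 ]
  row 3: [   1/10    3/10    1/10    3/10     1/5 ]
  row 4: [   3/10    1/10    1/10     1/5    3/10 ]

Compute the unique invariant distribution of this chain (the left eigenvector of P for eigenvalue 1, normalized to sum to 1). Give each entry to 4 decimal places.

π = [0.2007, 0.2181, 0.2061, 0.1751, 0.1999]

Balance equations π_j = Σ_i π_i·P[i][j]:
  π_0 = 3/10·π_0 + 1/10·π_1 + 1/5·π_2 + 1/10·π_3 + 3/10·π_4
  π_1 = 1/5·π_0 + 1/5·π_1 + 3/10·π_2 + 3/10·π_3 + 1/10·π_4
  π_2 = 1/5·π_0 + 2/5·π_1 + 1/5·π_2 + 1/10·π_3 + 1/10·π_4
  π_3 = 1/5·π_0 + 1/10·π_1 + 1/10·π_2 + 3/10·π_3 + 1/5·π_4
  normalize: π_0 + π_1 + π_2 + π_3 + π_4 = 1
Solving the linear system gives exactly π = [485/2416, 527/2416, 249/1208, 423/2416, 483/2416].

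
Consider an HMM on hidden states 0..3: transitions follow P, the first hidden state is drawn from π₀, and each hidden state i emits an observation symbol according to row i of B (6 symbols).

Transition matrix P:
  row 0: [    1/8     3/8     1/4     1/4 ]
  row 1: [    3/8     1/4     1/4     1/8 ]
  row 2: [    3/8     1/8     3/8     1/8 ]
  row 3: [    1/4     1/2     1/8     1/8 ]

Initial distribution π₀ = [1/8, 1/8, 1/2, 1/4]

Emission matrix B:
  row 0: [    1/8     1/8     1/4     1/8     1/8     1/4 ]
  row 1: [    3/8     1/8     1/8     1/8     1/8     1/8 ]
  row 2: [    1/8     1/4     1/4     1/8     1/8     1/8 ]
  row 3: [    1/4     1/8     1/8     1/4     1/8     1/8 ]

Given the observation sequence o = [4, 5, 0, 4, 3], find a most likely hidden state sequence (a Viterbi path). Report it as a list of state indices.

t=0: δ = [1.562e-02, 1.562e-02, 6.250e-02, 3.125e-02]  (obs o_0=4)
t=1: δ = [5.859e-03, 1.953e-03, 2.930e-03, 9.766e-04]  ψ = [2, 3, 2, 2]  (obs o_1=5)
t=2: δ = [1.373e-04, 8.240e-04, 1.831e-04, 3.662e-04]  ψ = [2, 0, 0, 0]  (obs o_2=0)
t=3: δ = [3.862e-05, 2.575e-05, 2.575e-05, 1.287e-05]  ψ = [1, 1, 1, 1]  (obs o_3=4)
t=4: δ = [1.207e-06, 1.810e-06, 1.207e-06, 2.414e-06]  ψ = [1, 0, 0, 0]  (obs o_4=3)
backtrack: best end state = 3; path = [2, 0, 1, 0, 3]

path = [2, 0, 1, 0, 3]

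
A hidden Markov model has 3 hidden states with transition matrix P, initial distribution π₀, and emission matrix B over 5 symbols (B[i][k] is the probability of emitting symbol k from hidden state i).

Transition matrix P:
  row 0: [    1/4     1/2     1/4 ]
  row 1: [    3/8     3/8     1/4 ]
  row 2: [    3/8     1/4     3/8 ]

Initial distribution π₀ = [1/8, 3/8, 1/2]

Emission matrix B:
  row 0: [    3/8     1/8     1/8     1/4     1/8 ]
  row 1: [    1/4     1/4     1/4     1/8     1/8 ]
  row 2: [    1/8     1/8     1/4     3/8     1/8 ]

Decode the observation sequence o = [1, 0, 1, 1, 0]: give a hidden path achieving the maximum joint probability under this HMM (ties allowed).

path = [1, 0, 1, 1, 0]

t=0: δ = [1.562e-02, 9.375e-02, 6.250e-02]  (obs o_0=1)
t=1: δ = [1.318e-02, 8.789e-03, 2.930e-03]  ψ = [1, 1, 1]  (obs o_1=0)
t=2: δ = [4.120e-04, 1.648e-03, 4.120e-04]  ψ = [0, 0, 0]  (obs o_2=1)
t=3: δ = [7.725e-05, 1.545e-04, 5.150e-05]  ψ = [1, 1, 1]  (obs o_3=1)
t=4: δ = [2.173e-05, 1.448e-05, 4.828e-06]  ψ = [1, 1, 1]  (obs o_4=0)
backtrack: best end state = 0; path = [1, 0, 1, 1, 0]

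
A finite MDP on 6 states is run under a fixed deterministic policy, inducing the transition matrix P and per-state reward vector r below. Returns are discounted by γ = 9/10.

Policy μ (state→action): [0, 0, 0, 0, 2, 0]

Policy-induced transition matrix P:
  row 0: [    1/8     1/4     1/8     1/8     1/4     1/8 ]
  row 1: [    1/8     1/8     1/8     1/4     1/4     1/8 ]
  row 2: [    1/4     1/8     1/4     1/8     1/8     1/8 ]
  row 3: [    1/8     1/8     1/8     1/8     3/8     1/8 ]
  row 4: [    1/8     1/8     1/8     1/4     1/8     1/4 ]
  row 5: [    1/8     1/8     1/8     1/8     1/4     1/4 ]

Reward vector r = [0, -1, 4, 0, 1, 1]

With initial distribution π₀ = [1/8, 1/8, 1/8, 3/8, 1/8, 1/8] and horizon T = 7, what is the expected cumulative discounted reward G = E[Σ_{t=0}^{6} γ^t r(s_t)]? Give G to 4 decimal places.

t=0: π = [0.1250, 0.1250, 0.1250, 0.3750, 0.1250, 0.1250], E[r] = 0.6250, γ^t·E[r] = 0.625000, running G = 0.625000
t=1: π = [0.1406, 0.1406, 0.1406, 0.1563, 0.2656, 0.1563], E[r] = 0.8438, γ^t·E[r] = 0.759375, running G = 1.384375
t=2: π = [0.1426, 0.1426, 0.1426, 0.1758, 0.2188, 0.1777], E[r] = 0.8242, γ^t·E[r] = 0.667617, running G = 2.051992
t=3: π = [0.1428, 0.1428, 0.1428, 0.1702, 0.2268, 0.1746], E[r] = 0.8298, γ^t·E[r] = 0.604949, running G = 2.656941
t=4: π = [0.1429, 0.1429, 0.1429, 0.1712, 0.2251, 0.1752], E[r] = 0.8288, γ^t·E[r] = 0.543773, running G = 3.200714
t=5: π = [0.1429, 0.1429, 0.1429, 0.1710, 0.2254, 0.1750], E[r] = 0.8290, γ^t·E[r] = 0.489522, running G = 3.690237
t=6: π = [0.1429, 0.1429, 0.1429, 0.1710, 0.2253, 0.1751], E[r] = 0.8290, γ^t·E[r] = 0.440547, running G = 4.130783

G = 4.1308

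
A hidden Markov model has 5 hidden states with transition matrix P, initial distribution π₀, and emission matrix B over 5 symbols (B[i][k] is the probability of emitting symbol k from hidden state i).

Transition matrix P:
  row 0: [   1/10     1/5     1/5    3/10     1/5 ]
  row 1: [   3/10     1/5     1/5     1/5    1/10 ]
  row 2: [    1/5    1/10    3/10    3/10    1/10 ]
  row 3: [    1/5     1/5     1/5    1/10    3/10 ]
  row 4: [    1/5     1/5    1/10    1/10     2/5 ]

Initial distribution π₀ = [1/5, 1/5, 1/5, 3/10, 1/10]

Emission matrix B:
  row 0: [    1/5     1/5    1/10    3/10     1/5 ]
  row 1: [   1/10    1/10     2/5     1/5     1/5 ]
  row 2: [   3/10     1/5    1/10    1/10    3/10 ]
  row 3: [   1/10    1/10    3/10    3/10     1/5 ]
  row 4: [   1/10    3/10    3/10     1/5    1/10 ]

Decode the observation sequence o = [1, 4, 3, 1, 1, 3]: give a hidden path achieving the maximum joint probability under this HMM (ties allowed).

path = [2, 2, 3, 4, 4, 4]

t=0: δ = [4.000e-02, 2.000e-02, 4.000e-02, 3.000e-02, 3.000e-02]  (obs o_0=1)
t=1: δ = [1.600e-03, 1.600e-03, 3.600e-03, 2.400e-03, 1.200e-03]  ψ = [2, 0, 2, 0, 4]  (obs o_1=4)
t=2: δ = [2.160e-04, 9.600e-05, 1.080e-04, 3.240e-04, 1.440e-04]  ψ = [2, 3, 2, 2, 3]  (obs o_2=3)
t=3: δ = [1.296e-05, 6.480e-06, 1.296e-05, 6.480e-06, 2.916e-05]  ψ = [3, 3, 3, 0, 3]  (obs o_3=1)
t=4: δ = [1.166e-06, 5.832e-07, 7.776e-07, 3.888e-07, 3.499e-06]  ψ = [4, 4, 2, 0, 4]  (obs o_4=1)
t=5: δ = [2.100e-07, 1.400e-07, 3.499e-08, 1.050e-07, 2.799e-07]  ψ = [4, 4, 4, 0, 4]  (obs o_5=3)
backtrack: best end state = 4; path = [2, 2, 3, 4, 4, 4]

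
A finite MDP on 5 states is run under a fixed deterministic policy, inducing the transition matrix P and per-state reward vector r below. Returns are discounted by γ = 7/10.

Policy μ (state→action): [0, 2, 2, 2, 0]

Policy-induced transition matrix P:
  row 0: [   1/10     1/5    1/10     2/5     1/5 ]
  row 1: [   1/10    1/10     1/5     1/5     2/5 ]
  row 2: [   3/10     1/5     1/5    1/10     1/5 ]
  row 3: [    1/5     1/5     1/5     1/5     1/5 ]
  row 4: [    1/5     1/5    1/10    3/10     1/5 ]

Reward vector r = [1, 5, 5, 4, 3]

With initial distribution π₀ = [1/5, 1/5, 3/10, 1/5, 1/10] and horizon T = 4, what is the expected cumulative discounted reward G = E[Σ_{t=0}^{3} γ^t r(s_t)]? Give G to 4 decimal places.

G = 9.2468

t=0: π = [0.2000, 0.2000, 0.3000, 0.2000, 0.1000], E[r] = 3.8000, γ^t·E[r] = 3.800000, running G = 3.800000
t=1: π = [0.1900, 0.1800, 0.1700, 0.2200, 0.2400], E[r] = 3.5400, γ^t·E[r] = 2.478000, running G = 6.278000
t=2: π = [0.1800, 0.1820, 0.1570, 0.2450, 0.2360], E[r] = 3.5630, γ^t·E[r] = 1.745870, running G = 8.023870
t=3: π = [0.1795, 0.1818, 0.1584, 0.2439, 0.2364], E[r] = 3.5653, γ^t·E[r] = 1.222898, running G = 9.246768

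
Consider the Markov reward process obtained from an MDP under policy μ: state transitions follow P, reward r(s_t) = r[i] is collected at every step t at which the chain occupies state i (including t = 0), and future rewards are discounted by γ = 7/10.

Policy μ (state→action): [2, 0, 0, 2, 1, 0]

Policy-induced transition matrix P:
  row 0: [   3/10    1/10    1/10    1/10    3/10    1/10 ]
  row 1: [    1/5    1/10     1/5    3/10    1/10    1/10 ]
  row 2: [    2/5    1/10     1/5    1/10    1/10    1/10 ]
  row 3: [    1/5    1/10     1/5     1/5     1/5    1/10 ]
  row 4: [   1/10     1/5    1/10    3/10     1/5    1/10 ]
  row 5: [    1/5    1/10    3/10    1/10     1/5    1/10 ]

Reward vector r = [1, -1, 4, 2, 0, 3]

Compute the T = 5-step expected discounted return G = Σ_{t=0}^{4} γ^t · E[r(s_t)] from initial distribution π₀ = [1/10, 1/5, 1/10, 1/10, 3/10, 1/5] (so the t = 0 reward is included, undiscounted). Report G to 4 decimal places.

G = 3.7235

t=0: π = [0.1000, 0.2000, 0.1000, 0.1000, 0.3000, 0.2000], E[r] = 1.1000, γ^t·E[r] = 1.100000, running G = 1.100000
t=1: π = [0.2000, 0.1300, 0.1800, 0.2100, 0.1800, 0.1000], E[r] = 1.5100, γ^t·E[r] = 1.057000, running G = 2.157000
t=2: π = [0.2380, 0.1180, 0.1720, 0.1830, 0.1890, 0.1000], E[r] = 1.4740, γ^t·E[r] = 0.722260, running G = 2.879260
t=3: π = [0.2393, 0.1189, 0.1673, 0.1797, 0.1948, 0.1000], E[r] = 1.4490, γ^t·E[r] = 0.497007, running G = 3.376267
t=4: π = [0.2379, 0.1195, 0.1666, 0.1807, 0.1953, 0.1000], E[r] = 1.4462, γ^t·E[r] = 0.347235, running G = 3.723502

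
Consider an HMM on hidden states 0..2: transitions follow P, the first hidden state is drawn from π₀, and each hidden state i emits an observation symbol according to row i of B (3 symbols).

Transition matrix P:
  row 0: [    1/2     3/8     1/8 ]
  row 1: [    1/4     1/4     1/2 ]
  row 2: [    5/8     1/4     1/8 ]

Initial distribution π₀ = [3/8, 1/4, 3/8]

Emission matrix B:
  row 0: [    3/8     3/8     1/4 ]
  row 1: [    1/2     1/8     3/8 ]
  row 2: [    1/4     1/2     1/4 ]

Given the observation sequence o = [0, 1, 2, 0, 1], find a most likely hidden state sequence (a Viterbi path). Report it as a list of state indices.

path = [1, 2, 0, 1, 2]

t=0: δ = [1.406e-01, 1.250e-01, 9.375e-02]  (obs o_0=0)
t=1: δ = [2.637e-02, 6.592e-03, 3.125e-02]  ψ = [0, 0, 1]  (obs o_1=1)
t=2: δ = [4.883e-03, 3.708e-03, 9.766e-04]  ψ = [2, 0, 2]  (obs o_2=2)
t=3: δ = [9.155e-04, 9.155e-04, 4.635e-04]  ψ = [0, 0, 1]  (obs o_3=0)
t=4: δ = [1.717e-04, 4.292e-05, 2.289e-04]  ψ = [0, 0, 1]  (obs o_4=1)
backtrack: best end state = 2; path = [1, 2, 0, 1, 2]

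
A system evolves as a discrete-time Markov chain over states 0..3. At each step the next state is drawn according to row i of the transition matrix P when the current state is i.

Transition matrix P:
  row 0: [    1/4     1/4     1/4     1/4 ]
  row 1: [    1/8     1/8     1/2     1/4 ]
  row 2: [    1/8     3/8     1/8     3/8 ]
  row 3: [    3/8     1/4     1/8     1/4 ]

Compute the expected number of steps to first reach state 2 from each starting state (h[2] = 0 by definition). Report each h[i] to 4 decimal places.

First-step conditioning: h[2] = 0; for i ≠ 2, h[i] = 1 + Σ_k P[i][k]·h[k].
  h[0] = 1 + 1/4·h[0] + 1/4·h[1] + 1/4·h[3]
  h[1] = 1 + 1/8·h[0] + 1/8·h[1] + 1/4·h[3]
  h[3] = 1 + 3/8·h[0] + 1/4·h[1] + 1/4·h[3]
Solving the 3×3 linear system over states ≠ 2 gives exactly h = [288/79, 224/79, 0, 324/79] (h[2] = 0 is the target).

h = [3.6456, 2.8354, 0.0000, 4.1013]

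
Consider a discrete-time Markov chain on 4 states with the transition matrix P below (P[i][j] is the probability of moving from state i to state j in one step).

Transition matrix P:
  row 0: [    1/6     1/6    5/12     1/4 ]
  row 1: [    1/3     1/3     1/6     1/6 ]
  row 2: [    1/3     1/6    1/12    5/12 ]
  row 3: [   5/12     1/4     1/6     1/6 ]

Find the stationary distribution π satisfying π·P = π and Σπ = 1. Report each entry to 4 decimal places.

π = [0.3034, 0.2248, 0.2239, 0.2479]

Balance equations π_j = Σ_i π_i·P[i][j]:
  π_0 = 1/6·π_0 + 1/3·π_1 + 1/3·π_2 + 5/12·π_3
  π_1 = 1/6·π_0 + 1/3·π_1 + 1/6·π_2 + 1/4·π_3
  π_2 = 5/12·π_0 + 1/6·π_1 + 1/12·π_2 + 1/6·π_3
  normalize: π_0 + π_1 + π_2 + π_3 = 1
Solving the linear system gives exactly π = [328/1081, 243/1081, 242/1081, 268/1081].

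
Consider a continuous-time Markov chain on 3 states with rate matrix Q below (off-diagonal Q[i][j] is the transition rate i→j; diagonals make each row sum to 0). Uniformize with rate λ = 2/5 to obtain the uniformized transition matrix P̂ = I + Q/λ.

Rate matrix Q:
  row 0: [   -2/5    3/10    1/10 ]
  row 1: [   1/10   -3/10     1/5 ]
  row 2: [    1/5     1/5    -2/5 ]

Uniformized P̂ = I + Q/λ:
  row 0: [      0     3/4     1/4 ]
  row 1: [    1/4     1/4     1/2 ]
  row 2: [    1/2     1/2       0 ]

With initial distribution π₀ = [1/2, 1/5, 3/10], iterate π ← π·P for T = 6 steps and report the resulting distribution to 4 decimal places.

t=0: π = [0.5000, 0.2000, 0.3000]
t=1: π = [0.2000, 0.5750, 0.2250]
t=2: π = [0.2563, 0.4063, 0.3375]
t=3: π = [0.2703, 0.4625, 0.2672]
t=4: π = [0.2492, 0.4520, 0.2988]
t=5: π = [0.2624, 0.4493, 0.2883]
t=6: π = [0.2565, 0.4533, 0.2903]

π = [0.2565, 0.4533, 0.2903]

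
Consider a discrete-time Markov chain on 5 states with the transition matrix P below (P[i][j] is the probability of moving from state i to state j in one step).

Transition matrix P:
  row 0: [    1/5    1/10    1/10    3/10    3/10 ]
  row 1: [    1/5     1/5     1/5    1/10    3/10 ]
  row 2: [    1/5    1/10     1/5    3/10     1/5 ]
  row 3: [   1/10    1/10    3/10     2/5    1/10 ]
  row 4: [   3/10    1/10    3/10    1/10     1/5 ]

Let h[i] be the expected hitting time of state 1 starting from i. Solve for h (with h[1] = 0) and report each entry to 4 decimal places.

First-step conditioning: h[1] = 0; for i ≠ 1, h[i] = 1 + Σ_k P[i][k]·h[k].
  h[0] = 1 + 1/5·h[0] + 1/10·h[2] + 3/10·h[3] + 3/10·h[4]
  h[2] = 1 + 1/5·h[0] + 1/5·h[2] + 3/10·h[3] + 1/5·h[4]
  h[3] = 1 + 1/10·h[0] + 3/10·h[2] + 2/5·h[3] + 1/10·h[4]
  h[4] = 1 + 3/10·h[0] + 3/10·h[2] + 1/10·h[3] + 1/5·h[4]
Solving the 4×4 linear system over states ≠ 1 gives exactly h = [10, 0, 10, 10, 10] (h[1] = 0 is the target).

h = [10.0000, 0.0000, 10.0000, 10.0000, 10.0000]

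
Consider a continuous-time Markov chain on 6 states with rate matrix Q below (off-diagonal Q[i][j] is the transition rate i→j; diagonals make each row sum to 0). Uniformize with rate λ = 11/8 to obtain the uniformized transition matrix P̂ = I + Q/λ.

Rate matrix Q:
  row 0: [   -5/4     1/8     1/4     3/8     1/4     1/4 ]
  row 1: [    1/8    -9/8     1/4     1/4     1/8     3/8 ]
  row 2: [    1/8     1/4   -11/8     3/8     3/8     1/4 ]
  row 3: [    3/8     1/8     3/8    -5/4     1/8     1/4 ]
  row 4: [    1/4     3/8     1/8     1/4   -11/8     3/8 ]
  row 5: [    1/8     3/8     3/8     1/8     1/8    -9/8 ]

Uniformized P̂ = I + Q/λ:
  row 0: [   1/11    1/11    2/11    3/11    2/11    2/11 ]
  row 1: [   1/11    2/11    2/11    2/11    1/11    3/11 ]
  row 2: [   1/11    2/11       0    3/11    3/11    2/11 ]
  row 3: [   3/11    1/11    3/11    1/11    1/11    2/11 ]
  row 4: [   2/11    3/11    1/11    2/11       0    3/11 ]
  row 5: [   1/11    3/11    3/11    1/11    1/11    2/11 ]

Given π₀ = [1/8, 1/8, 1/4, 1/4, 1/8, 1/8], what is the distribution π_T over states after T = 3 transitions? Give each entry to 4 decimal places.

π = [0.1336, 0.1836, 0.1738, 0.1752, 0.1242, 0.2094]

t=0: π = [0.1250, 0.1250, 0.2500, 0.2500, 0.1250, 0.1250]
t=1: π = [0.1477, 0.1705, 0.1591, 0.1818, 0.1364, 0.2045]
t=2: π = [0.1364, 0.1829, 0.1756, 0.1746, 0.1209, 0.2097]
t=3: π = [0.1336, 0.1836, 0.1738, 0.1752, 0.1242, 0.2094]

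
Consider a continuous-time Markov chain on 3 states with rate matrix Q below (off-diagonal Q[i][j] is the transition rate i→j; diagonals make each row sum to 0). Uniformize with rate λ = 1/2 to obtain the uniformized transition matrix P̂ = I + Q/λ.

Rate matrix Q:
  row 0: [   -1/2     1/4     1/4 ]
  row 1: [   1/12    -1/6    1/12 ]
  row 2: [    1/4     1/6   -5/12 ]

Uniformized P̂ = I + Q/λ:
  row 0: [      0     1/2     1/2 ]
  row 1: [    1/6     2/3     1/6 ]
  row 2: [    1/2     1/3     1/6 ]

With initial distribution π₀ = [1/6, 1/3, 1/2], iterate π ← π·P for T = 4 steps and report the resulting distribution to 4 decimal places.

t=0: π = [0.1667, 0.3333, 0.5000]
t=1: π = [0.3056, 0.4722, 0.2222]
t=2: π = [0.1898, 0.5417, 0.2685]
t=3: π = [0.2245, 0.5455, 0.2299]
t=4: π = [0.2059, 0.5526, 0.2415]

π = [0.2059, 0.5526, 0.2415]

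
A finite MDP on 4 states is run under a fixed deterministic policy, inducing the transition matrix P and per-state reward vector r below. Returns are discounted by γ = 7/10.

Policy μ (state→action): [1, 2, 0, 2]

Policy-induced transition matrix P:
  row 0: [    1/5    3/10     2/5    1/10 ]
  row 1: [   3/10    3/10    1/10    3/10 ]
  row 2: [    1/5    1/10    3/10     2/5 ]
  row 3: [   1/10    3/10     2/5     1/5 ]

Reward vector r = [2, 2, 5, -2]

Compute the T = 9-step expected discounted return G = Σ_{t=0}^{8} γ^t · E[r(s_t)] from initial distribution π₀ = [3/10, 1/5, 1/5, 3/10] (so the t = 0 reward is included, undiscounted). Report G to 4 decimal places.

t=0: π = [0.3000, 0.2000, 0.2000, 0.3000], E[r] = 1.4000, γ^t·E[r] = 1.400000, running G = 1.400000
t=1: π = [0.1900, 0.2600, 0.3200, 0.2300], E[r] = 2.0400, γ^t·E[r] = 1.428000, running G = 2.828000
t=2: π = [0.2030, 0.2360, 0.2900, 0.2710], E[r] = 1.7860, γ^t·E[r] = 0.875140, running G = 3.703140
t=3: π = [0.1965, 0.2420, 0.3002, 0.2613], E[r] = 1.8554, γ^t·E[r] = 0.636402, running G = 4.339542
t=4: π = [0.1981, 0.2400, 0.2974, 0.2646], E[r] = 1.8338, γ^t·E[r] = 0.440291, running G = 4.779833
t=5: π = [0.1975, 0.2405, 0.2983, 0.2637], E[r] = 1.8402, γ^t·E[r] = 0.309276, running G = 5.089109
t=6: π = [0.1977, 0.2403, 0.2980, 0.2640], E[r] = 1.8382, γ^t·E[r] = 0.216266, running G = 5.305375
t=7: π = [0.1976, 0.2404, 0.2981, 0.2639], E[r] = 1.8388, γ^t·E[r] = 0.151434, running G = 5.456809
t=8: π = [0.1977, 0.2404, 0.2981, 0.2639], E[r] = 1.8386, γ^t·E[r] = 0.105994, running G = 5.562802

G = 5.5628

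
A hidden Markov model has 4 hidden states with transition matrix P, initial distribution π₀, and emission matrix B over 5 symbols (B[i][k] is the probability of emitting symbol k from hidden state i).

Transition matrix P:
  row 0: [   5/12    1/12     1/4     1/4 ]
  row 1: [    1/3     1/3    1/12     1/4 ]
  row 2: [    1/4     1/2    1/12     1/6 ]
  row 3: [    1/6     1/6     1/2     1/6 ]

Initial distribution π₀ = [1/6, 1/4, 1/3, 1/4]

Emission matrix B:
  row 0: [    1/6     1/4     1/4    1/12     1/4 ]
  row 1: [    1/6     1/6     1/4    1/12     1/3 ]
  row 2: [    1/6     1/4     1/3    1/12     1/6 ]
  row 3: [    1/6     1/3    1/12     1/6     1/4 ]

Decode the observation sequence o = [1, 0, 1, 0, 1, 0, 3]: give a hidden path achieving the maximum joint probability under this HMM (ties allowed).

t=0: δ = [4.167e-02, 4.167e-02, 8.333e-02, 8.333e-02]  (obs o_0=1)
t=1: δ = [3.472e-03, 6.944e-03, 6.944e-03, 2.315e-03]  ψ = [2, 2, 3, 2]  (obs o_1=0)
t=2: δ = [5.787e-04, 5.787e-04, 2.894e-04, 5.787e-04]  ψ = [1, 2, 3, 1]  (obs o_2=1)
t=3: δ = [4.019e-05, 3.215e-05, 4.823e-05, 2.411e-05]  ψ = [0, 1, 3, 0]  (obs o_3=0)
t=4: δ = [4.186e-06, 4.019e-06, 3.014e-06, 3.349e-06]  ψ = [0, 2, 3, 0]  (obs o_4=1)
t=5: δ = [2.907e-07, 2.512e-07, 2.791e-07, 1.744e-07]  ψ = [0, 2, 3, 0]  (obs o_5=0)
t=6: δ = [1.009e-08, 1.163e-08, 7.268e-09, 1.211e-08]  ψ = [0, 2, 3, 0]  (obs o_6=3)
backtrack: best end state = 3; path = [2, 1, 0, 0, 0, 0, 3]

path = [2, 1, 0, 0, 0, 0, 3]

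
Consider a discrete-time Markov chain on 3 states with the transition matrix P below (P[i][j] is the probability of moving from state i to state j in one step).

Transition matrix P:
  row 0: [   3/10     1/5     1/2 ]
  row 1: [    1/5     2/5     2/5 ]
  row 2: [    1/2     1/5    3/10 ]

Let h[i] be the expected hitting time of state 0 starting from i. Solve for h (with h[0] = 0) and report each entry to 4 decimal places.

First-step conditioning: h[0] = 0; for i ≠ 0, h[i] = 1 + Σ_k P[i][k]·h[k].
  h[1] = 1 + 2/5·h[1] + 2/5·h[2]
  h[2] = 1 + 1/5·h[1] + 3/10·h[2]
Solving the 2×2 linear system over states ≠ 0 gives exactly h = [0, 55/17, 40/17] (h[0] = 0 is the target).

h = [0.0000, 3.2353, 2.3529]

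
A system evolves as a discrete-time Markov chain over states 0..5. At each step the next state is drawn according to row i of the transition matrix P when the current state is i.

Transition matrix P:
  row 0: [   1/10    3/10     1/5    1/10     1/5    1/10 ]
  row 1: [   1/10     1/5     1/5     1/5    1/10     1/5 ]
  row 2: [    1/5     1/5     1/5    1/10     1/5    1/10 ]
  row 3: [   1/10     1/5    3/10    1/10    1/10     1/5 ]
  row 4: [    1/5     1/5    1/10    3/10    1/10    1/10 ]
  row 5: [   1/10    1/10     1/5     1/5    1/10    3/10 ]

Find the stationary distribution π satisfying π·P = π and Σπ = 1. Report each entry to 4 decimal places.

π = [0.1337, 0.1964, 0.2030, 0.1634, 0.1337, 0.1700]

Balance equations π_j = Σ_i π_i·P[i][j]:
  π_0 = 1/10·π_0 + 1/10·π_1 + 1/5·π_2 + 1/10·π_3 + 1/5·π_4 + 1/10·π_5
  π_1 = 3/10·π_0 + 1/5·π_1 + 1/5·π_2 + 1/5·π_3 + 1/5·π_4 + 1/10·π_5
  π_2 = 1/5·π_0 + 1/5·π_1 + 1/5·π_2 + 3/10·π_3 + 1/10·π_4 + 1/5·π_5
  π_3 = 1/10·π_0 + 1/5·π_1 + 1/10·π_2 + 1/10·π_3 + 3/10·π_4 + 1/5·π_5
  π_4 = 1/5·π_0 + 1/10·π_1 + 1/5·π_2 + 1/10·π_3 + 1/10·π_4 + 1/10·π_5
  normalize: π_0 + π_1 + π_2 + π_3 + π_4 + π_5 = 1
Solving the linear system gives exactly π = [27/202, 119/606, 41/202, 33/202, 27/202, 103/606].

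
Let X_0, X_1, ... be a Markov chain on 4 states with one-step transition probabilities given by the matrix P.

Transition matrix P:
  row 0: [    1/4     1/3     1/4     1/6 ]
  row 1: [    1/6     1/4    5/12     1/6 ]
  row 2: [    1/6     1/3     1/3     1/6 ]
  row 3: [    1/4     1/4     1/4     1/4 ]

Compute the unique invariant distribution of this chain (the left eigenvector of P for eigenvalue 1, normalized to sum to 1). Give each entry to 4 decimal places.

π = [0.1983, 0.2937, 0.3261, 0.1818]

Balance equations π_j = Σ_i π_i·P[i][j]:
  π_0 = 1/4·π_0 + 1/6·π_1 + 1/6·π_2 + 1/4·π_3
  π_1 = 1/3·π_0 + 1/4·π_1 + 1/3·π_2 + 1/4·π_3
  π_2 = 1/4·π_0 + 5/12·π_1 + 1/3·π_2 + 1/4·π_3
  normalize: π_0 + π_1 + π_2 + π_3 = 1
Solving the linear system gives exactly π = [24/121, 42/143, 513/1573, 2/11].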